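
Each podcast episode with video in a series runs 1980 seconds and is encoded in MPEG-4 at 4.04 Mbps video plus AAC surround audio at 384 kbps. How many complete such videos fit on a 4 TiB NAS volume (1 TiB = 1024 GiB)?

4016

Audio: 384 kbps = 0.384 Mbps.
Total bitrate: 4.424 Mbps.
Per item: 4.424 Mbps × 1980 s = 8,760 Mb = 1,095 MB.
Capacity: 4 TiB = 35,184,372 Mb; 4016.70 items → 4016 complete.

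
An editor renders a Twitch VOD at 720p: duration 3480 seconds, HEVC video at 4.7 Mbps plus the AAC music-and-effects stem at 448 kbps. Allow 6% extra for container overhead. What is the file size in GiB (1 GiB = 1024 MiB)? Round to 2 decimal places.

2.21 GiB

Audio: 448 kbps = 0.448 Mbps.
Total bitrate: 4.7 + 0.448 = 5.148 Mbps.
Stream data: 5.148 Mbps × 3480 s = 17915.0 Mb.
With 6% container overhead: ×1.06.
18,990 Mb = 2,373,742,800 bytes ÷ 1,073,741,824 = 2.211 GiB.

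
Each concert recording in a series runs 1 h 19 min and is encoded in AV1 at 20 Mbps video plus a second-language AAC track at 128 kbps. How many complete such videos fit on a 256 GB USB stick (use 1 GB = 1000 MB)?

1 h 19 min = 79 min = 4740 s
Audio: 128 kbps = 0.128 Mbps.
Total bitrate: 20.128 Mbps.
Per item: 20.128 Mbps × 4740 s = 95,407 Mb = 11,926 MB.
Capacity: 256 GB = 2,048,000 Mb; 21.47 items → 21 complete.

21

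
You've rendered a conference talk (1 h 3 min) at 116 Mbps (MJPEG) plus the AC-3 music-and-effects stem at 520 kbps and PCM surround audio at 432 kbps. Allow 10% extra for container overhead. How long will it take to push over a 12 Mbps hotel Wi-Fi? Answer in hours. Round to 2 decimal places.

11.26 hours

1 h 3 min = 63 min = 3780 s
Audio total: 520 + 432 = 952 kbps = 0.952 Mbps.
Total bitrate: 116.952 Mbps.
File: 116.952 Mbps × 3780 s = 442078.6 Mb.
With 10% container overhead: ×1.10. → 486286.4 Mb.
At 12 Mbps: 486286.4 / 12 = 40523.9 s ≈ 11.3 hours.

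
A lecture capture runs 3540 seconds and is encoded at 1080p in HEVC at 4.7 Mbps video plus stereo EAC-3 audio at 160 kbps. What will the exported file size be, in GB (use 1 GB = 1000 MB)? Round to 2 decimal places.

Audio: 160 kbps = 0.160 Mbps.
Total bitrate: 4.7 + 0.160 = 4.860 Mbps.
Stream data: 4.860 Mbps × 3540 s = 17204.4 Mb.
17,204 Mb ÷ 8 = 2,151 MB → 2.151 GB.

2.15 GB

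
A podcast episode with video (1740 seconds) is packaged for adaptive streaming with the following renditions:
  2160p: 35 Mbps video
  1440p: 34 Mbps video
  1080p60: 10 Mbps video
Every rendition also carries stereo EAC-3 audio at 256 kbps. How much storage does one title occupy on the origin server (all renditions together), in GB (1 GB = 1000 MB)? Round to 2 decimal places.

Audio: 256 kbps = 0.256 Mbps.
Sum of rendition bitrates: (35+0.256) + (34+0.256) + (10+0.256) = 79.768 Mbps.
× 1740 s = 138,796 Mb = 17,350 MB = 17.35 GB.

17.35 GB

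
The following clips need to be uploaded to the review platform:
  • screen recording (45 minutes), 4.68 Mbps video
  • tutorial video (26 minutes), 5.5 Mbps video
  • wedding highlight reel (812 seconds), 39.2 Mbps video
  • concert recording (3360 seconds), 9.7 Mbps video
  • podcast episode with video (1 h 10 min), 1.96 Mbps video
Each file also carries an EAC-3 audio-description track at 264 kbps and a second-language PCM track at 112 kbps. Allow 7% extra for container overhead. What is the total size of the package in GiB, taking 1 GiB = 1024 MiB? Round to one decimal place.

Audio total: 264 + 112 = 376 kbps = 0.376 Mbps.
screen recording: 5.056 Mbps × 2700 s × 1.07 = 14606.8 Mb
tutorial video: 5.876 Mbps × 1560 s × 1.07 = 9808.2 Mb
wedding highlight reel: 39.576 Mbps × 812 s × 1.07 = 34385.2 Mb
concert recording: 10.076 Mbps × 3360 s × 1.07 = 36225.2 Mb
podcast episode with video: 2.336 Mbps × 4200 s × 1.07 = 10498.0 Mb
Total: 105523.4 Mb = 13190.4 MB.
= 12.28 GiB.

12.3 GiB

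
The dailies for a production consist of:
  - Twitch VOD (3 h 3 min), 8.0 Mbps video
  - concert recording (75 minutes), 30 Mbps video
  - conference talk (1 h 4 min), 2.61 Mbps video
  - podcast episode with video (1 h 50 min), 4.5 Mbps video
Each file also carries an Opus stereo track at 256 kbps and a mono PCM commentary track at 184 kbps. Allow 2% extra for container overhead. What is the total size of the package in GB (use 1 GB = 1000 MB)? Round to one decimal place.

Audio total: 256 + 184 = 440 kbps = 0.440 Mbps.
Twitch VOD: 8.440 Mbps × 10980 s × 1.02 = 94524.6 Mb
concert recording: 30.440 Mbps × 4500 s × 1.02 = 139719.6 Mb
conference talk: 3.050 Mbps × 3840 s × 1.02 = 11946.2 Mb
podcast episode with video: 4.940 Mbps × 6600 s × 1.02 = 33256.1 Mb
Total: 279446.5 Mb = 34930.8 MB.
= 34.93 GB.

34.9 GB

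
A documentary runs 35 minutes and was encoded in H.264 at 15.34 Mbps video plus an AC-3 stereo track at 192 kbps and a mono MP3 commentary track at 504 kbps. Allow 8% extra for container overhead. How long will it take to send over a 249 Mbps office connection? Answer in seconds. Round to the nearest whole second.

35 min = 2100 s
Audio total: 192 + 504 = 696 kbps = 0.696 Mbps.
Total bitrate: 16.036 Mbps.
File: 16.036 Mbps × 2100 s = 33675.6 Mb.
With 8% container overhead: ×1.08. → 36369.6 Mb.
At 249 Mbps: 36369.6 / 249 = 146.1 s ≈ 146 seconds.

146 seconds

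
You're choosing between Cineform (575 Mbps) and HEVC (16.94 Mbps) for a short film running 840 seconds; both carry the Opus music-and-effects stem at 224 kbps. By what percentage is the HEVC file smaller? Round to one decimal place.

Audio: 224 kbps = 0.224 Mbps.
Cineform: 575.224 Mbps × 840 s = 483188.2 Mb = 56.251 GiB.
HEVC: 17.164 Mbps × 840 s = 14417.8 Mb = 1.678 GiB.
Reduction: (1 − 1.678/56.251) × 100 = 97.02%.

97.0%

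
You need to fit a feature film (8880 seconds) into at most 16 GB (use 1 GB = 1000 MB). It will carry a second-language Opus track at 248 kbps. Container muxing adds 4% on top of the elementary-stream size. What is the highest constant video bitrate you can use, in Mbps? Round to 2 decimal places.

Budget: 16 GB = 128000.0 Mb.
Stream payload after overhead: 128000.0 / 1.04 = 123076.9 Mb.
Total bitrate budget: 123076.9 Mb / 8880 s = 13.860 Mbps.
Audio: 248 kbps = 0.248 Mbps.
Video: 13.860 − 0.248 = 13.612 Mbps.

13.61 Mbps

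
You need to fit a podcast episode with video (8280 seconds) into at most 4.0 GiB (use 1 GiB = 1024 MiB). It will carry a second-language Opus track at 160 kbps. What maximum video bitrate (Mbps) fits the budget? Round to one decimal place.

4.0 Mbps

Budget: 4.0 GiB = 34359.7 Mb.
Total bitrate budget: 34359.7 Mb / 8280 s = 4.150 Mbps.
Audio: 160 kbps = 0.160 Mbps.
Video: 4.150 − 0.160 = 3.990 Mbps.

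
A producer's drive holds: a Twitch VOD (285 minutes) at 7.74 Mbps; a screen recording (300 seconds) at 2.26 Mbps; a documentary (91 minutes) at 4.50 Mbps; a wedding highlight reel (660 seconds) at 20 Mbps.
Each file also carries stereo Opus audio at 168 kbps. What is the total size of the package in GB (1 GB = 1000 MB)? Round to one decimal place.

21.8 GB

Audio: 168 kbps = 0.168 Mbps.
Twitch VOD: 7.908 Mbps × 17100 s = 135226.8 Mb
screen recording: 2.428 Mbps × 300 s = 728.4 Mb
documentary: 4.668 Mbps × 5460 s = 25487.3 Mb
wedding highlight reel: 20.168 Mbps × 660 s = 13310.9 Mb
Total: 174753.4 Mb = 21844.2 MB.
= 21.84 GB.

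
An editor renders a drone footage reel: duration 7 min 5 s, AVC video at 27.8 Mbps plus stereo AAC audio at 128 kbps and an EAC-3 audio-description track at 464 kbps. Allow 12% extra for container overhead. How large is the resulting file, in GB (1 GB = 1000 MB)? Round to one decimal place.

7 min 5 s = 425 s
Audio total: 128 + 464 = 592 kbps = 0.592 Mbps.
Total bitrate: 27.8 + 0.592 = 28.392 Mbps.
Stream data: 28.392 Mbps × 425 s = 12066.6 Mb.
With 12% container overhead: ×1.12.
13,515 Mb ÷ 8 = 1,689 MB → 1.689 GB.

1.7 GB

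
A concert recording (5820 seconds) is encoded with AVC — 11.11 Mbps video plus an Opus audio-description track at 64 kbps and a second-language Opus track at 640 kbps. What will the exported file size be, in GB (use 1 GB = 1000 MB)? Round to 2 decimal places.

Audio total: 64 + 640 = 704 kbps = 0.704 Mbps.
Total bitrate: 11.11 + 0.704 = 11.814 Mbps.
Stream data: 11.814 Mbps × 5820 s = 68757.5 Mb.
68,757 Mb ÷ 8 = 8,595 MB → 8.595 GB.

8.59 GB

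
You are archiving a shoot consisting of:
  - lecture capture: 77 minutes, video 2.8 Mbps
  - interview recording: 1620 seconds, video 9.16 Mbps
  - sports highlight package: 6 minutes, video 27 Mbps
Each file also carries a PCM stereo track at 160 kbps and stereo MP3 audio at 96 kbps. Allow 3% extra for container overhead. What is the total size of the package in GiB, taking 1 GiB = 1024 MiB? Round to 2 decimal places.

Audio total: 160 + 96 = 256 kbps = 0.256 Mbps.
lecture capture: 3.056 Mbps × 4620 s × 1.03 = 14542.3 Mb
interview recording: 9.416 Mbps × 1620 s × 1.03 = 15711.5 Mb
sports highlight package: 27.256 Mbps × 360 s × 1.03 = 10106.5 Mb
Total: 40360.3 Mb = 5045.0 MB.
= 4.699 GiB.

4.70 GiB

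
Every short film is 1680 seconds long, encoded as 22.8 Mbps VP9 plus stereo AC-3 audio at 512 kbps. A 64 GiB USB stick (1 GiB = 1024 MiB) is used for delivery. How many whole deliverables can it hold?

Audio: 512 kbps = 0.512 Mbps.
Total bitrate: 23.312 Mbps.
Per item: 23.312 Mbps × 1680 s = 39,164 Mb = 4,896 MB.
Capacity: 64 GiB = 549,756 Mb; 14.04 items → 14 complete.

14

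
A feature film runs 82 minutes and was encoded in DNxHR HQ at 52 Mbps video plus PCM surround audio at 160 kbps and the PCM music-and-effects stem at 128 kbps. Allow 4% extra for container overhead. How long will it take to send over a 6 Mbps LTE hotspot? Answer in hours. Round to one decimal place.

82 min = 4920 s
Audio total: 160 + 128 = 288 kbps = 0.288 Mbps.
Total bitrate: 52.288 Mbps.
File: 52.288 Mbps × 4920 s = 257257.0 Mb.
With 4% container overhead: ×1.04. → 267547.2 Mb.
At 6 Mbps: 267547.2 / 6 = 44591.2 s ≈ 12.4 hours.

12.4 hours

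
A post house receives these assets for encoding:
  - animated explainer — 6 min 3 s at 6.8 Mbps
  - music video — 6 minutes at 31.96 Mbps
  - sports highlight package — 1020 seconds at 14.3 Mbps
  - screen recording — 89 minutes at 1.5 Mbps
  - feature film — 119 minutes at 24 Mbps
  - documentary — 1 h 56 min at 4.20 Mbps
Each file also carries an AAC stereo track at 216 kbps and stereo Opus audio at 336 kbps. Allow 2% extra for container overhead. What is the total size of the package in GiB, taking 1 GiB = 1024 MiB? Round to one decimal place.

29.5 GiB

Audio total: 216 + 336 = 552 kbps = 0.552 Mbps.
animated explainer: 7.352 Mbps × 363 s × 1.02 = 2722.2 Mb
music video: 32.512 Mbps × 360 s × 1.02 = 11938.4 Mb
sports highlight package: 14.852 Mbps × 1020 s × 1.02 = 15452.0 Mb
screen recording: 2.052 Mbps × 5340 s × 1.02 = 11176.8 Mb
feature film: 24.552 Mbps × 7140 s × 1.02 = 178807.3 Mb
documentary: 4.752 Mbps × 6960 s × 1.02 = 33735.4 Mb
Total: 253832.1 Mb = 31729.0 MB.
= 29.55 GiB.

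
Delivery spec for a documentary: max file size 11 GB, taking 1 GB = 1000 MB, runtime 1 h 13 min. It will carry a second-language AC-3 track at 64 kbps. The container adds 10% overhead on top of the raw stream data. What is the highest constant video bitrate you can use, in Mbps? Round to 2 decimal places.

18.20 Mbps

Budget: 11 GB = 88000.0 Mb.
Stream payload after overhead: 88000.0 / 1.10 = 80000.0 Mb.
1 h 13 min = 73 min = 4380 s
Total bitrate budget: 80000.0 Mb / 4380 s = 18.265 Mbps.
Audio: 64 kbps = 0.064 Mbps.
Video: 18.265 − 0.064 = 18.201 Mbps.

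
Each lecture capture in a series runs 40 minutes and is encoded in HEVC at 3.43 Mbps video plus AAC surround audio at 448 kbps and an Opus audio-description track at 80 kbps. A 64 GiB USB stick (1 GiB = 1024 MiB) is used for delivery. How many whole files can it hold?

40 min = 2400 s
Audio total: 448 + 80 = 528 kbps = 0.528 Mbps.
Total bitrate: 3.958 Mbps.
Per item: 3.958 Mbps × 2400 s = 9,499 Mb = 1,187 MB.
Capacity: 64 GiB = 549,756 Mb; 57.87 items → 57 complete.

57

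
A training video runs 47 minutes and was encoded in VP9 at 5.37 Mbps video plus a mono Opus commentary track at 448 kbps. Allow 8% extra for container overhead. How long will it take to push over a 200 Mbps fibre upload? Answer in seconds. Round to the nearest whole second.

47 min = 2820 s
Audio: 448 kbps = 0.448 Mbps.
Total bitrate: 5.818 Mbps.
File: 5.818 Mbps × 2820 s = 16406.8 Mb.
With 8% container overhead: ×1.08. → 17719.3 Mb.
At 200 Mbps: 17719.3 / 200 = 88.6 s ≈ 88.6 seconds.

89 seconds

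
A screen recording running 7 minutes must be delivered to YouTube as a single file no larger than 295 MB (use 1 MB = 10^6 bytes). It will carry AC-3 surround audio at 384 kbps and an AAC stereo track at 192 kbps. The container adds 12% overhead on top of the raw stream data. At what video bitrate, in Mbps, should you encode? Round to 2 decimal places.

Budget: 295 MB = 2360.0 Mb.
Stream payload after overhead: 2360.0 / 1.12 = 2107.1 Mb.
7 min = 420 s
Total bitrate budget: 2107.1 Mb / 420 s = 5.017 Mbps.
Audio total: 384 + 192 = 576 kbps = 0.576 Mbps.
Video: 5.017 − 0.576 = 4.441 Mbps.

4.44 Mbps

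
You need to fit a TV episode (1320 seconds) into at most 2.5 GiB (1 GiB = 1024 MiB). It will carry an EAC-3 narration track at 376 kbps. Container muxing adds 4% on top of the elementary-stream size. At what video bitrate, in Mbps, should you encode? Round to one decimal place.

15.3 Mbps

Budget: 2.5 GiB = 21474.8 Mb.
Stream payload after overhead: 21474.8 / 1.04 = 20648.9 Mb.
Total bitrate budget: 20648.9 Mb / 1320 s = 15.643 Mbps.
Audio: 376 kbps = 0.376 Mbps.
Video: 15.643 − 0.376 = 15.267 Mbps.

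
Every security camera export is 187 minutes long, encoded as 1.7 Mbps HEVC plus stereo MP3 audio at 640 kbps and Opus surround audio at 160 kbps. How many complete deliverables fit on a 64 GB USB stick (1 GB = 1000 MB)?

18

187 min = 11220 s
Audio total: 640 + 160 = 800 kbps = 0.800 Mbps.
Total bitrate: 2.500 Mbps.
Per item: 2.500 Mbps × 11220 s = 28,050 Mb = 3,506 MB.
Capacity: 64 GB = 512,000 Mb; 18.25 items → 18 complete.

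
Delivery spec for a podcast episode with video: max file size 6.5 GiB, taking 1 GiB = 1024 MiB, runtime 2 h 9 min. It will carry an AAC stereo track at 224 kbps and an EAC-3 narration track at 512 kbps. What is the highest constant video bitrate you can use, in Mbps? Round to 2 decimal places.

Budget: 6.5 GiB = 55834.6 Mb.
2 h 9 min = 129 min = 7740 s
Total bitrate budget: 55834.6 Mb / 7740 s = 7.214 Mbps.
Audio total: 224 + 512 = 736 kbps = 0.736 Mbps.
Video: 7.214 − 0.736 = 6.478 Mbps.

6.48 Mbps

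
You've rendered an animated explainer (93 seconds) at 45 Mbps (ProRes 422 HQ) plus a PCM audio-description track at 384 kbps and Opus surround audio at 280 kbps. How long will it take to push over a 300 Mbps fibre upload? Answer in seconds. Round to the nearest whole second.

Audio total: 384 + 280 = 664 kbps = 0.664 Mbps.
Total bitrate: 45.664 Mbps.
File: 45.664 Mbps × 93 s = 4246.8 Mb.
At 300 Mbps: 4246.8 / 300 = 14.2 s ≈ 14.2 seconds.

14 seconds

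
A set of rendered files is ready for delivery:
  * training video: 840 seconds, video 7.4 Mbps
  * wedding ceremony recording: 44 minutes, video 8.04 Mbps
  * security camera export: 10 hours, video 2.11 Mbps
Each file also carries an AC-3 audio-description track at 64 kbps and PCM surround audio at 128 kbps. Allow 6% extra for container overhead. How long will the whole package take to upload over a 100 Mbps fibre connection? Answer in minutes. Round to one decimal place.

Audio total: 64 + 128 = 192 kbps = 0.192 Mbps.
training video: 7.592 Mbps × 840 s × 1.06 = 6759.9 Mb
wedding ceremony recording: 8.232 Mbps × 2640 s × 1.06 = 23036.4 Mb
security camera export: 2.302 Mbps × 36000 s × 1.06 = 87844.3 Mb
Total: 117640.7 Mb = 14705.1 MB.
At 100 Mbps: 117640.7 / 100 = 1176 s ≈ 19.6 minutes.

19.6 minutes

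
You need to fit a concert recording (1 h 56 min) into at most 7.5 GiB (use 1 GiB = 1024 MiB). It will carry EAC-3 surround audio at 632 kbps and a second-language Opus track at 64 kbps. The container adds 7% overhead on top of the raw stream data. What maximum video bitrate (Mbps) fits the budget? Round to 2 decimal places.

7.95 Mbps

Budget: 7.5 GiB = 64424.5 Mb.
Stream payload after overhead: 64424.5 / 1.07 = 60209.8 Mb.
1 h 56 min = 116 min = 6960 s
Total bitrate budget: 60209.8 Mb / 6960 s = 8.651 Mbps.
Audio total: 632 + 64 = 696 kbps = 0.696 Mbps.
Video: 8.651 − 0.696 = 7.955 Mbps.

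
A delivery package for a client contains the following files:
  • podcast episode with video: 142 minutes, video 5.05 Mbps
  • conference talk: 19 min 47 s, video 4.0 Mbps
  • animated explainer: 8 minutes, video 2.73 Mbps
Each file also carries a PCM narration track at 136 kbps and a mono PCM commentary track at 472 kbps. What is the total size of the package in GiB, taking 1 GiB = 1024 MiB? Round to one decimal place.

Audio total: 136 + 472 = 608 kbps = 0.608 Mbps.
podcast episode with video: 5.658 Mbps × 8520 s = 48206.2 Mb
conference talk: 4.608 Mbps × 1187 s = 5469.7 Mb
animated explainer: 3.338 Mbps × 480 s = 1602.2 Mb
Total: 55278.1 Mb = 6909.8 MB.
= 6.435 GiB.

6.4 GiB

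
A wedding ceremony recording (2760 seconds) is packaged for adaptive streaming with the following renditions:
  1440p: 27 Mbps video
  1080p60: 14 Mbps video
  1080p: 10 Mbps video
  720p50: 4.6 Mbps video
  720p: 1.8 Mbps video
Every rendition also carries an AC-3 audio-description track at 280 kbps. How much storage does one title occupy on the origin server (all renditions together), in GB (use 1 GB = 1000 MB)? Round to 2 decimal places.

Audio: 280 kbps = 0.280 Mbps.
Sum of rendition bitrates: (27+0.280) + (14+0.280) + (10+0.280) + (4.6+0.280) + (1.8+0.280) = 58.800 Mbps.
× 2760 s = 162,288 Mb = 20,286 MB = 20.29 GB.

20.29 GB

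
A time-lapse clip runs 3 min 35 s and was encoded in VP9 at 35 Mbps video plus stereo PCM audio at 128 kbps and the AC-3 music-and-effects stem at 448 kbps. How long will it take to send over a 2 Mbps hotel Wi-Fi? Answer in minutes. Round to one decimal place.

63.7 minutes

3 min 35 s = 215 s
Audio total: 128 + 448 = 576 kbps = 0.576 Mbps.
Total bitrate: 35.576 Mbps.
File: 35.576 Mbps × 215 s = 7648.8 Mb.
At 2 Mbps: 7648.8 / 2 = 3824.4 s ≈ 63.7 minutes.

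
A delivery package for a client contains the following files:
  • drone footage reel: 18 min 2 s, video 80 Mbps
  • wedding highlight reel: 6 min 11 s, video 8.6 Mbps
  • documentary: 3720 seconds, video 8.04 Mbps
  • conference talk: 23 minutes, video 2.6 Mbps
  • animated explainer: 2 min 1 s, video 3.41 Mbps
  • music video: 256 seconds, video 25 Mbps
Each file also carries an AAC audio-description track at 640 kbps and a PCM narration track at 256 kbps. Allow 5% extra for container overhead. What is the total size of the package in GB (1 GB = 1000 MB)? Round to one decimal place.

Audio total: 640 + 256 = 896 kbps = 0.896 Mbps.
drone footage reel: 80.896 Mbps × 1082 s × 1.05 = 91905.9 Mb
wedding highlight reel: 9.496 Mbps × 371 s × 1.05 = 3699.2 Mb
documentary: 8.936 Mbps × 3720 s × 1.05 = 34904.0 Mb
conference talk: 3.496 Mbps × 1380 s × 1.05 = 5065.7 Mb
animated explainer: 4.306 Mbps × 121 s × 1.05 = 547.1 Mb
music video: 25.896 Mbps × 256 s × 1.05 = 6960.8 Mb
Total: 143082.8 Mb = 17885.3 MB.
= 17.89 GB.

17.9 GB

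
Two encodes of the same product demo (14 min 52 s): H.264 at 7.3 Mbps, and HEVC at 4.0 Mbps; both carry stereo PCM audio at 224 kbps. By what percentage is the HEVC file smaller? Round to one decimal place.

14 min 52 s = 892 s
Audio: 224 kbps = 0.224 Mbps.
H.264: 7.524 Mbps × 892 s = 6711.4 Mb = 0.781 GiB.
HEVC: 4.224 Mbps × 892 s = 3767.8 Mb = 0.439 GiB.
Reduction: (1 − 0.439/0.781) × 100 = 43.86%.

43.9%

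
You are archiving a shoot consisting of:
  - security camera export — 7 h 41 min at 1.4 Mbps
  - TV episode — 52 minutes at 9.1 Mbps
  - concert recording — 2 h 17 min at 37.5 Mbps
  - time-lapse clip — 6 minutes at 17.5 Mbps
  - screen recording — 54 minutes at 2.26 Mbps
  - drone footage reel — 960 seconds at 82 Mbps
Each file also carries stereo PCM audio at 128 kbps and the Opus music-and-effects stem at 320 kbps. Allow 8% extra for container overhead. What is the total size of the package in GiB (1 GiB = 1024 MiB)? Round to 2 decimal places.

61.26 GiB

Audio total: 128 + 320 = 448 kbps = 0.448 Mbps.
security camera export: 1.848 Mbps × 27660 s × 1.08 = 55204.9 Mb
TV episode: 9.548 Mbps × 3120 s × 1.08 = 32172.9 Mb
concert recording: 37.948 Mbps × 8220 s × 1.08 = 336887.2 Mb
time-lapse clip: 17.948 Mbps × 360 s × 1.08 = 6978.2 Mb
screen recording: 2.708 Mbps × 3240 s × 1.08 = 9475.8 Mb
drone footage reel: 82.448 Mbps × 960 s × 1.08 = 85482.1 Mb
Total: 526201.1 Mb = 65775.1 MB.
= 61.26 GiB.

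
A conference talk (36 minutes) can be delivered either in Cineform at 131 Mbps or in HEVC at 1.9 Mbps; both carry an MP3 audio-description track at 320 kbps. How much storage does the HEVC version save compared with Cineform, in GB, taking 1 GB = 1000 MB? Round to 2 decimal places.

34.86 GB

36 min = 2160 s
Audio: 320 kbps = 0.320 Mbps.
Cineform: 131.320 Mbps × 2160 s = 283651.2 Mb = 35.456 GB.
HEVC: 2.220 Mbps × 2160 s = 4795.2 Mb = 0.599 GB.
Saving: 35.456 − 0.599 = 34.857 GB.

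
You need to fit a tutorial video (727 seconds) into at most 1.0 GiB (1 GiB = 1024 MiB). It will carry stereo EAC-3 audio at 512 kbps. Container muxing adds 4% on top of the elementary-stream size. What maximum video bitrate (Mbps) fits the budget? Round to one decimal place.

10.8 Mbps

Budget: 1.0 GiB = 8589.9 Mb.
Stream payload after overhead: 8589.9 / 1.04 = 8259.6 Mb.
Total bitrate budget: 8259.6 Mb / 727 s = 11.361 Mbps.
Audio: 512 kbps = 0.512 Mbps.
Video: 11.361 − 0.512 = 10.849 Mbps.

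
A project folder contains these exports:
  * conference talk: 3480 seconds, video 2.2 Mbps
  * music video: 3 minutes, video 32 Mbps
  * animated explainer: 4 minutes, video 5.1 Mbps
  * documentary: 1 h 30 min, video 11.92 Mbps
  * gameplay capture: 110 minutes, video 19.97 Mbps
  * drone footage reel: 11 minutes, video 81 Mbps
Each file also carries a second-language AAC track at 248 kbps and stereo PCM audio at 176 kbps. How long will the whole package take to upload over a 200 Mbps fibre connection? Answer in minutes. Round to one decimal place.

Audio total: 248 + 176 = 424 kbps = 0.424 Mbps.
conference talk: 2.624 Mbps × 3480 s = 9131.5 Mb
music video: 32.424 Mbps × 180 s = 5836.3 Mb
animated explainer: 5.524 Mbps × 240 s = 1325.8 Mb
documentary: 12.344 Mbps × 5400 s = 66657.6 Mb
gameplay capture: 20.394 Mbps × 6600 s = 134600.4 Mb
drone footage reel: 81.424 Mbps × 660 s = 53739.8 Mb
Total: 271291.4 Mb = 33911.4 MB.
At 200 Mbps: 271291.4 / 200 = 1356 s ≈ 22.6 minutes.

22.6 minutes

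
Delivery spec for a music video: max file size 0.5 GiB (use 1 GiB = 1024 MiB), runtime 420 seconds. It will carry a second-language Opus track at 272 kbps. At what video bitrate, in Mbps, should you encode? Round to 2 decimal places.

9.95 Mbps

Budget: 0.5 GiB = 4295.0 Mb.
Total bitrate budget: 4295.0 Mb / 420 s = 10.226 Mbps.
Audio: 272 kbps = 0.272 Mbps.
Video: 10.226 − 0.272 = 9.954 Mbps.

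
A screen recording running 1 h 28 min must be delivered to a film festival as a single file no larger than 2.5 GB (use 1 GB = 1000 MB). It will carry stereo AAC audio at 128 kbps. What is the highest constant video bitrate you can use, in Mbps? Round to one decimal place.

3.7 Mbps

Budget: 2.5 GB = 20000.0 Mb.
1 h 28 min = 88 min = 5280 s
Total bitrate budget: 20000.0 Mb / 5280 s = 3.788 Mbps.
Audio: 128 kbps = 0.128 Mbps.
Video: 3.788 − 0.128 = 3.660 Mbps.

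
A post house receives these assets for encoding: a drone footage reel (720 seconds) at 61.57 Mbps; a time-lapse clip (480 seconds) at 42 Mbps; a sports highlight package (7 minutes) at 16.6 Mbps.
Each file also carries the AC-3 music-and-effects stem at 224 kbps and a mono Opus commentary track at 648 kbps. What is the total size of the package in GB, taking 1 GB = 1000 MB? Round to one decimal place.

Audio total: 224 + 648 = 872 kbps = 0.872 Mbps.
drone footage reel: 62.442 Mbps × 720 s = 44958.2 Mb
time-lapse clip: 42.872 Mbps × 480 s = 20578.6 Mb
sports highlight package: 17.472 Mbps × 420 s = 7338.2 Mb
Total: 72875.0 Mb = 9109.4 MB.
= 9.109 GB.

9.1 GB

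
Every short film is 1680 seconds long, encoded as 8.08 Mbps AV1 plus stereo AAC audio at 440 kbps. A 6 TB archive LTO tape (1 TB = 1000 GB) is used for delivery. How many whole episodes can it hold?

Audio: 440 kbps = 0.440 Mbps.
Total bitrate: 8.520 Mbps.
Per item: 8.520 Mbps × 1680 s = 14,314 Mb = 1,789 MB.
Capacity: 6 TB = 48,000,000 Mb; 3353.45 items → 3353 complete.

3353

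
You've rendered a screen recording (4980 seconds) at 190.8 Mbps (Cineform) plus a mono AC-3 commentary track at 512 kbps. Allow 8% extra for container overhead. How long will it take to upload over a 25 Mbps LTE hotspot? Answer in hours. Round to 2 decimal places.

Audio: 512 kbps = 0.512 Mbps.
Total bitrate: 191.312 Mbps.
File: 191.312 Mbps × 4980 s = 952733.8 Mb.
With 8% container overhead: ×1.08. → 1028952.5 Mb.
At 25 Mbps: 1028952.5 / 25 = 41158.1 s ≈ 11.4 hours.

11.43 hours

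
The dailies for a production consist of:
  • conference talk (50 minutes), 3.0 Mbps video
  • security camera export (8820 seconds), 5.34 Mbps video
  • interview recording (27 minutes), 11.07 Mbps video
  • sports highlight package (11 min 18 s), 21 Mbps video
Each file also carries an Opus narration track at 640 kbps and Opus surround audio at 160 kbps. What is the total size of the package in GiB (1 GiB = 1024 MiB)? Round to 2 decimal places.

11.59 GiB

Audio total: 640 + 160 = 800 kbps = 0.800 Mbps.
conference talk: 3.800 Mbps × 3000 s = 11400.0 Mb
security camera export: 6.140 Mbps × 8820 s = 54154.8 Mb
interview recording: 11.870 Mbps × 1620 s = 19229.4 Mb
sports highlight package: 21.800 Mbps × 678 s = 14780.4 Mb
Total: 99564.6 Mb = 12445.6 MB.
= 11.59 GiB.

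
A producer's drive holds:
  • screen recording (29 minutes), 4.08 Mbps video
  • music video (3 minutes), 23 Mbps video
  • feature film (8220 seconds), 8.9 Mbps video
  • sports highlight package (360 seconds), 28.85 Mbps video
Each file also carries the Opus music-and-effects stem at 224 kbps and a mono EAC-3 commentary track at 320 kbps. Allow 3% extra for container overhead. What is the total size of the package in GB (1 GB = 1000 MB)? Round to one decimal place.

Audio total: 224 + 320 = 544 kbps = 0.544 Mbps.
screen recording: 4.624 Mbps × 1740 s × 1.03 = 8287.1 Mb
music video: 23.544 Mbps × 180 s × 1.03 = 4365.1 Mb
feature film: 9.444 Mbps × 8220 s × 1.03 = 79958.6 Mb
sports highlight package: 29.394 Mbps × 360 s × 1.03 = 10899.3 Mb
Total: 103510.1 Mb = 12938.8 MB.
= 12.94 GB.

12.9 GB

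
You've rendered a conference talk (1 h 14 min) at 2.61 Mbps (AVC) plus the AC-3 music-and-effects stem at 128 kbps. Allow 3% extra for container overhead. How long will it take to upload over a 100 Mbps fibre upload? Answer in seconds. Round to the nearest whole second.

1 h 14 min = 74 min = 4440 s
Audio: 128 kbps = 0.128 Mbps.
Total bitrate: 2.738 Mbps.
File: 2.738 Mbps × 4440 s = 12156.7 Mb.
With 3% container overhead: ×1.03. → 12521.4 Mb.
At 100 Mbps: 12521.4 / 100 = 125.2 s ≈ 125 seconds.

125 seconds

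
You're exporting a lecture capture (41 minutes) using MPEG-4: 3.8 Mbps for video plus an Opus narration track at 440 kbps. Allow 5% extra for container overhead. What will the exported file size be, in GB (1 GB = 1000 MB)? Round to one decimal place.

41 min = 2460 s
Audio: 440 kbps = 0.440 Mbps.
Total bitrate: 3.8 + 0.440 = 4.240 Mbps.
Stream data: 4.240 Mbps × 2460 s = 10430.4 Mb.
With 5% container overhead: ×1.05.
10,952 Mb ÷ 8 = 1,369 MB → 1.369 GB.

1.4 GB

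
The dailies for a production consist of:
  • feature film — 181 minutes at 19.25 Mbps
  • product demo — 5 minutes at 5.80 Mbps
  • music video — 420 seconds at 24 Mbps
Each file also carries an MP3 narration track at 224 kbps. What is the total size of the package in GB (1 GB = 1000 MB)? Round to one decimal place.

27.9 GB

Audio: 224 kbps = 0.224 Mbps.
feature film: 19.474 Mbps × 10860 s = 211487.6 Mb
product demo: 6.024 Mbps × 300 s = 1807.2 Mb
music video: 24.224 Mbps × 420 s = 10174.1 Mb
Total: 223468.9 Mb = 27933.6 MB.
= 27.93 GB.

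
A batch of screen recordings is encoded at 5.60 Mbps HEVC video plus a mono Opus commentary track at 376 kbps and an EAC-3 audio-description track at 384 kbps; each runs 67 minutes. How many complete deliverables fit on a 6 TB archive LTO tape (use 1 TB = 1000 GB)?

67 min = 4020 s
Audio total: 376 + 384 = 760 kbps = 0.760 Mbps.
Total bitrate: 6.360 Mbps.
Per item: 6.360 Mbps × 4020 s = 25,567 Mb = 3,196 MB.
Capacity: 6 TB = 48,000,000 Mb; 1877.41 items → 1877 complete.

1877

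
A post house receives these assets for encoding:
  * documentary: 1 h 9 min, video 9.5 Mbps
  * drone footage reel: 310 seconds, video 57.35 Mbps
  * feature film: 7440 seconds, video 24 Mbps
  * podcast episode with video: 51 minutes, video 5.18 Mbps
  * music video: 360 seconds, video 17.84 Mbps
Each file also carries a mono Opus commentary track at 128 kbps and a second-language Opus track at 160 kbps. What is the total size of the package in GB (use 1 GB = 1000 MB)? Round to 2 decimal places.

32.79 GB

Audio total: 128 + 160 = 288 kbps = 0.288 Mbps.
documentary: 9.788 Mbps × 4140 s = 40522.3 Mb
drone footage reel: 57.638 Mbps × 310 s = 17867.8 Mb
feature film: 24.288 Mbps × 7440 s = 180702.7 Mb
podcast episode with video: 5.468 Mbps × 3060 s = 16732.1 Mb
music video: 18.128 Mbps × 360 s = 6526.1 Mb
Total: 262351.0 Mb = 32793.9 MB.
= 32.79 GB.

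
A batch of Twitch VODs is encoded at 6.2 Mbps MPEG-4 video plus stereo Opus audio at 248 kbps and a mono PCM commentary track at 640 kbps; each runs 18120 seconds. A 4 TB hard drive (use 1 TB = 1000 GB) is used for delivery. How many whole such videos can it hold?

249

Audio total: 248 + 640 = 888 kbps = 0.888 Mbps.
Total bitrate: 7.088 Mbps.
Per item: 7.088 Mbps × 18120 s = 128,435 Mb = 16,054 MB.
Capacity: 4 TB = 32,000,000 Mb; 249.15 items → 249 complete.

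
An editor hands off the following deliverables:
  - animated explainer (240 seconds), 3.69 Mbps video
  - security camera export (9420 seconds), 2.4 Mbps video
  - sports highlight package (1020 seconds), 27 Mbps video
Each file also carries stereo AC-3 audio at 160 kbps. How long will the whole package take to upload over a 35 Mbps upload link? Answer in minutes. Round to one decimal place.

Audio: 160 kbps = 0.160 Mbps.
animated explainer: 3.850 Mbps × 240 s = 924.0 Mb
security camera export: 2.560 Mbps × 9420 s = 24115.2 Mb
sports highlight package: 27.160 Mbps × 1020 s = 27703.2 Mb
Total: 52742.4 Mb = 6592.8 MB.
At 35 Mbps: 52742.4 / 35 = 1507 s ≈ 25.1 minutes.

25.1 minutes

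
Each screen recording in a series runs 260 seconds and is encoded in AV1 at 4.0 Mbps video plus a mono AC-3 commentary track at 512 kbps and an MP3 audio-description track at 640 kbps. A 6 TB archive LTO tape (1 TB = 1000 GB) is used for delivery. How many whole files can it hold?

35833

Audio total: 512 + 640 = 1152 kbps = 1.152 Mbps.
Total bitrate: 5.152 Mbps.
Per item: 5.152 Mbps × 260 s = 1,340 Mb = 167.4 MB.
Capacity: 6 TB = 48,000,000 Mb; 35833.73 items → 35833 complete.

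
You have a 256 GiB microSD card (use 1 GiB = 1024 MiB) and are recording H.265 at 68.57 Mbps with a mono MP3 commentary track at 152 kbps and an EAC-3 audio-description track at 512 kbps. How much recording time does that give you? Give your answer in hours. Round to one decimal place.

8.8 hours

Audio total: 152 + 512 = 664 kbps = 0.664 Mbps.
Total bitrate: 68.57 + 0.664 = 69.234 Mbps.
Capacity: 256 GiB = 2,199,023 Mb.
Recording time: 2,199,023 / 69.234 = 31,762 s ≈ 8.82 hours.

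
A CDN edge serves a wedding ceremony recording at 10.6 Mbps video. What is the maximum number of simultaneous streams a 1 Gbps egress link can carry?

1 Gbps = 1,000 Mbps; 1,000 / 10.600 = 94.34 → 94 viewers.

94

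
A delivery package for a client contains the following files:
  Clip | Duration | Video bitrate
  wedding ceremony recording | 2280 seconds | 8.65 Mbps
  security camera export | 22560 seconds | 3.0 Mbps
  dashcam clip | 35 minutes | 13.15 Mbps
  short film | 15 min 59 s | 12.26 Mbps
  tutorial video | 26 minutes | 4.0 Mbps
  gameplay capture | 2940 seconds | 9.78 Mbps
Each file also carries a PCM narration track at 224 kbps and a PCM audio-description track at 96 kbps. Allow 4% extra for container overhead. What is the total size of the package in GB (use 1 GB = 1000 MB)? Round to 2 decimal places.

Audio total: 224 + 96 = 320 kbps = 0.320 Mbps.
wedding ceremony recording: 8.970 Mbps × 2280 s × 1.04 = 21269.7 Mb
security camera export: 3.320 Mbps × 22560 s × 1.04 = 77895.2 Mb
dashcam clip: 13.470 Mbps × 2100 s × 1.04 = 29418.5 Mb
short film: 12.580 Mbps × 959 s × 1.04 = 12546.8 Mb
tutorial video: 4.320 Mbps × 1560 s × 1.04 = 7008.8 Mb
gameplay capture: 10.100 Mbps × 2940 s × 1.04 = 30881.8 Mb
Total: 179020.6 Mb = 22377.6 MB.
= 22.38 GB.

22.38 GB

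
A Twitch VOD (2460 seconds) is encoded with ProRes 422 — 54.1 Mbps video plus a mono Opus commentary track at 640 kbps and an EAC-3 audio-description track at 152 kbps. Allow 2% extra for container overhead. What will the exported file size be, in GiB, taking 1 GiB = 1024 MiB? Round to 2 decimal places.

16.03 GiB

Audio total: 640 + 152 = 792 kbps = 0.792 Mbps.
Total bitrate: 54.1 + 0.792 = 54.892 Mbps.
Stream data: 54.892 Mbps × 2460 s = 135034.3 Mb.
With 2% container overhead: ×1.02.
137,735 Mb = 17,216,875,800 bytes ÷ 1,073,741,824 = 16.03 GiB.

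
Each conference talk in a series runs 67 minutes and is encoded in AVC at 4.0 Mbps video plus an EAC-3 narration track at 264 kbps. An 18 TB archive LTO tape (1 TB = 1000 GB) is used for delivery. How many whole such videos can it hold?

8400

67 min = 4020 s
Audio: 264 kbps = 0.264 Mbps.
Total bitrate: 4.264 Mbps.
Per item: 4.264 Mbps × 4020 s = 17,141 Mb = 2,143 MB.
Capacity: 18 TB = 144,000,000 Mb; 8400.77 items → 8400 complete.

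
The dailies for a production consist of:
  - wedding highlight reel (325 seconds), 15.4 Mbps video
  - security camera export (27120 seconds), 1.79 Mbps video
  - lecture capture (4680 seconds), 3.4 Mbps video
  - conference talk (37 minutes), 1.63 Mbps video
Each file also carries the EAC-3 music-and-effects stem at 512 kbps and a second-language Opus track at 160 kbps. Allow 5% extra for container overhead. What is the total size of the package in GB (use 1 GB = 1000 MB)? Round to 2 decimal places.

12.62 GB

Audio total: 512 + 160 = 672 kbps = 0.672 Mbps.
wedding highlight reel: 16.072 Mbps × 325 s × 1.05 = 5484.6 Mb
security camera export: 2.462 Mbps × 27120 s × 1.05 = 70107.9 Mb
lecture capture: 4.072 Mbps × 4680 s × 1.05 = 20009.8 Mb
conference talk: 2.302 Mbps × 2220 s × 1.05 = 5366.0 Mb
Total: 100968.3 Mb = 12621.0 MB.
= 12.62 GB.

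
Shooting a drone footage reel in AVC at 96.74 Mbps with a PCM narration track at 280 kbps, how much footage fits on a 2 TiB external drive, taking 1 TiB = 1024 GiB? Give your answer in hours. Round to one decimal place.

50.4 hours

Audio: 280 kbps = 0.280 Mbps.
Total bitrate: 96.74 + 0.280 = 97.020 Mbps.
Capacity: 2 TiB = 17,592,186 Mb.
Recording time: 17,592,186 / 97.020 = 181,325 s ≈ 50.4 hours.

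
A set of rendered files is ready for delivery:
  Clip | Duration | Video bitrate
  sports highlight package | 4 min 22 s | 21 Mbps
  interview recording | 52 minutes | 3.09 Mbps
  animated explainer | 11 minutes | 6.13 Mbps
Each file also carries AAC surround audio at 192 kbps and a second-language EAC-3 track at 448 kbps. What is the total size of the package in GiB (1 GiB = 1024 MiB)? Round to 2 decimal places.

2.53 GiB

Audio total: 192 + 448 = 640 kbps = 0.640 Mbps.
sports highlight package: 21.640 Mbps × 262 s = 5669.7 Mb
interview recording: 3.730 Mbps × 3120 s = 11637.6 Mb
animated explainer: 6.770 Mbps × 660 s = 4468.2 Mb
Total: 21775.5 Mb = 2721.9 MB.
= 2.535 GiB.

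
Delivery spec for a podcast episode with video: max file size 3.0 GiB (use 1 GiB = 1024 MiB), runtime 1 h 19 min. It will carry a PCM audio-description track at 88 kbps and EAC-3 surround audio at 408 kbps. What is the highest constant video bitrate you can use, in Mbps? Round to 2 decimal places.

4.94 Mbps

Budget: 3.0 GiB = 25769.8 Mb.
1 h 19 min = 79 min = 4740 s
Total bitrate budget: 25769.8 Mb / 4740 s = 5.437 Mbps.
Audio total: 88 + 408 = 496 kbps = 0.496 Mbps.
Video: 5.437 − 0.496 = 4.941 Mbps.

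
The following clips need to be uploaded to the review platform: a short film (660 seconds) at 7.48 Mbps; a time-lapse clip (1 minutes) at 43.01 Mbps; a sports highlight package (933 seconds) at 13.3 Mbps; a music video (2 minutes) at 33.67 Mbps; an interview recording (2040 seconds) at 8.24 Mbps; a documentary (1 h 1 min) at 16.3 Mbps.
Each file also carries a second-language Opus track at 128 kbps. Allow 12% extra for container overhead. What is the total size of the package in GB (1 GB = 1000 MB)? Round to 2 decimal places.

14.19 GB

Audio: 128 kbps = 0.128 Mbps.
short film: 7.608 Mbps × 660 s × 1.12 = 5623.8 Mb
time-lapse clip: 43.138 Mbps × 60 s × 1.12 = 2898.9 Mb
sports highlight package: 13.428 Mbps × 933 s × 1.12 = 14031.7 Mb
music video: 33.798 Mbps × 120 s × 1.12 = 4542.5 Mb
interview recording: 8.368 Mbps × 2040 s × 1.12 = 19119.2 Mb
documentary: 16.428 Mbps × 3660 s × 1.12 = 67341.7 Mb
Total: 113557.7 Mb = 14194.7 MB.
= 14.19 GB.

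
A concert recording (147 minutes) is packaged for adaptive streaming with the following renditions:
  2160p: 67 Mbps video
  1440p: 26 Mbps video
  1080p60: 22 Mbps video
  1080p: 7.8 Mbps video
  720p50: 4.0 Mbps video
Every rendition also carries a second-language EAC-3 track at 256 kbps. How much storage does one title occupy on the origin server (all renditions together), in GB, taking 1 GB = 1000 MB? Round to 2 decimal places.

141.21 GB

147 min = 8820 s
Audio: 256 kbps = 0.256 Mbps.
Sum of rendition bitrates: (67+0.256) + (26+0.256) + (22+0.256) + (7.8+0.256) + (4.0+0.256) = 128.080 Mbps.
× 8820 s = 1,129,666 Mb = 141,208 MB = 141.2 GB.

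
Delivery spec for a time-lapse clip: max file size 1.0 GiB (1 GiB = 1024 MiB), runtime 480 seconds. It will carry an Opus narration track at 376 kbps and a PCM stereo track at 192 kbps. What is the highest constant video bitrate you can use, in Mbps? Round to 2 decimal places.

Budget: 1.0 GiB = 8589.9 Mb.
Total bitrate budget: 8589.9 Mb / 480 s = 17.896 Mbps.
Audio total: 376 + 192 = 568 kbps = 0.568 Mbps.
Video: 17.896 − 0.568 = 17.328 Mbps.

17.33 Mbps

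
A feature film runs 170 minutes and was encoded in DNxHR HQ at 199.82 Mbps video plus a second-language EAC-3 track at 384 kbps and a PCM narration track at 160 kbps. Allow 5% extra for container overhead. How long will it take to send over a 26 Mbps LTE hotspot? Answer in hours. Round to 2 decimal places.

170 min = 10200 s
Audio total: 384 + 160 = 544 kbps = 0.544 Mbps.
Total bitrate: 200.364 Mbps.
File: 200.364 Mbps × 10200 s = 2043712.8 Mb.
With 5% container overhead: ×1.05. → 2145898.4 Mb.
At 26 Mbps: 2145898.4 / 26 = 82534.6 s ≈ 22.9 hours.

22.93 hours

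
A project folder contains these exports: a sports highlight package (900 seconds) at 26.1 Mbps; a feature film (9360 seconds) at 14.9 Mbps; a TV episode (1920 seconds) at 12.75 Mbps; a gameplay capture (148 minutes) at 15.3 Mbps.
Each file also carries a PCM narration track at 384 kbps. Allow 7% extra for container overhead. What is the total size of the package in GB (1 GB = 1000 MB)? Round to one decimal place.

44.3 GB

Audio: 384 kbps = 0.384 Mbps.
sports highlight package: 26.484 Mbps × 900 s × 1.07 = 25504.1 Mb
feature film: 15.284 Mbps × 9360 s × 1.07 = 153072.3 Mb
TV episode: 13.134 Mbps × 1920 s × 1.07 = 26982.5 Mb
gameplay capture: 15.684 Mbps × 8880 s × 1.07 = 149023.1 Mb
Total: 354582.0 Mb = 44322.7 MB.
= 44.32 GB.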